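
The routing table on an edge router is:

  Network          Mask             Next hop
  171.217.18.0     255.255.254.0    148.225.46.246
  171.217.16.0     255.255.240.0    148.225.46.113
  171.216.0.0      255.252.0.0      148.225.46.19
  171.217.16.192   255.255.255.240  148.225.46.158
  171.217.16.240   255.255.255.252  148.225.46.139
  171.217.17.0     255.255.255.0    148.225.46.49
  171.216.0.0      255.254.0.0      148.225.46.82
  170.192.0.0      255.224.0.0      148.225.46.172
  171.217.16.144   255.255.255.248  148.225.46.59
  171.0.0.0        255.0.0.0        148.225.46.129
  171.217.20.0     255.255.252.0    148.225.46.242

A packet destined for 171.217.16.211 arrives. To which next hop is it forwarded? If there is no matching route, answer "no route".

Routes whose prefix contains 171.217.16.211:
  171.0.0.0/8 (171.0.0.0 - 171.255.255.255) -> 148.225.46.129
  171.216.0.0/14 (171.216.0.0 - 171.219.255.255) -> 148.225.46.19
  171.216.0.0/15 (171.216.0.0 - 171.217.255.255) -> 148.225.46.82
  171.217.16.0/20 (171.217.16.0 - 171.217.31.255) -> 148.225.46.113
More-specific entries that do NOT match:
  171.217.16.240/30 (171.217.16.240 - 171.217.16.243) does not contain 171.217.16.211
  171.217.16.144/29 (171.217.16.144 - 171.217.16.151) does not contain 171.217.16.211
  171.217.16.192/28 (171.217.16.192 - 171.217.16.207) does not contain 171.217.16.211
  171.217.17.0/24 (171.217.17.0 - 171.217.17.255) does not contain 171.217.16.211
  171.217.18.0/23 (171.217.18.0 - 171.217.19.255) does not contain 171.217.16.211
  171.217.20.0/22 (171.217.20.0 - 171.217.23.255) does not contain 171.217.16.211
Longest matching prefix is /20 -> next hop 148.225.46.113.

148.225.46.113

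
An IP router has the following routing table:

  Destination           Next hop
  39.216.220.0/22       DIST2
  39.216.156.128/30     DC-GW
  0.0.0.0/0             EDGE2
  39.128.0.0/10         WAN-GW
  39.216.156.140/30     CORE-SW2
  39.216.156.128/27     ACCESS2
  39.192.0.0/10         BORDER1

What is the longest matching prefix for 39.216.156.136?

Entries matching 39.216.156.136:
  0.0.0.0/0 (default, matches everything)
  39.192.0.0/10 (39.192.0.0 - 39.255.255.255)
  39.216.156.128/27 (39.216.156.128 - 39.216.156.159)
Most specific is 39.216.156.128/27.

39.216.156.128/27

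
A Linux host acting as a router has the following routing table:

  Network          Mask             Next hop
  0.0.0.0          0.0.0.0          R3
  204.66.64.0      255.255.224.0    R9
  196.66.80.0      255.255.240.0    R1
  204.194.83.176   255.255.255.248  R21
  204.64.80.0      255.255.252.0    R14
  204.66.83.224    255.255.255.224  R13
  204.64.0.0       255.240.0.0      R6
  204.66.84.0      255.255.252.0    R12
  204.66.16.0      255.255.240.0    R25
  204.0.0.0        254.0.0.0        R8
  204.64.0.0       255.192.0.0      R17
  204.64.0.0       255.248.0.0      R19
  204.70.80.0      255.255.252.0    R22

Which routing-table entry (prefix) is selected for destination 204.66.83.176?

204.66.64.0/19

Entries matching 204.66.83.176:
  0.0.0.0/0 (default, matches everything)
  204.0.0.0/7 (204.0.0.0 - 205.255.255.255)
  204.64.0.0/10 (204.64.0.0 - 204.127.255.255)
  204.64.0.0/12 (204.64.0.0 - 204.79.255.255)
  204.64.0.0/13 (204.64.0.0 - 204.71.255.255)
  204.66.64.0/19 (204.66.64.0 - 204.66.95.255)
Most specific is 204.66.64.0/19.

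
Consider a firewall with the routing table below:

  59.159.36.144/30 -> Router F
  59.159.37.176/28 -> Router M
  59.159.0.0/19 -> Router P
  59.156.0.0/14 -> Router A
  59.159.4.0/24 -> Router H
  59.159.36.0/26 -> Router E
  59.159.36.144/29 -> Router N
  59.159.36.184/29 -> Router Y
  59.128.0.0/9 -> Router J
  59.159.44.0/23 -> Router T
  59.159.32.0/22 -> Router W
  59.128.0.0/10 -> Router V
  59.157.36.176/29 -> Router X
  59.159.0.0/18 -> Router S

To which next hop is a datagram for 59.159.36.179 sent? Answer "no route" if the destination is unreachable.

Routes whose prefix contains 59.159.36.179:
  59.128.0.0/9 (59.128.0.0 - 59.255.255.255) -> Router J
  59.128.0.0/10 (59.128.0.0 - 59.191.255.255) -> Router V
  59.156.0.0/14 (59.156.0.0 - 59.159.255.255) -> Router A
  59.159.0.0/18 (59.159.0.0 - 59.159.63.255) -> Router S
More-specific entries that do NOT match:
  59.159.36.144/30 (59.159.36.144 - 59.159.36.147) does not contain 59.159.36.179
  59.159.36.144/29 (59.159.36.144 - 59.159.36.151) does not contain 59.159.36.179
  59.159.36.184/29 (59.159.36.184 - 59.159.36.191) does not contain 59.159.36.179
  59.157.36.176/29 (59.157.36.176 - 59.157.36.183) does not contain 59.159.36.179
  59.159.37.176/28 (59.159.37.176 - 59.159.37.191) does not contain 59.159.36.179
  59.159.36.0/26 (59.159.36.0 - 59.159.36.63) does not contain 59.159.36.179
  59.159.4.0/24 (59.159.4.0 - 59.159.4.255) does not contain 59.159.36.179
  59.159.44.0/23 (59.159.44.0 - 59.159.45.255) does not contain 59.159.36.179
  59.159.32.0/22 (59.159.32.0 - 59.159.35.255) does not contain 59.159.36.179
  59.159.0.0/19 (59.159.0.0 - 59.159.31.255) does not contain 59.159.36.179
Longest matching prefix is /18 -> next hop Router S.

Router S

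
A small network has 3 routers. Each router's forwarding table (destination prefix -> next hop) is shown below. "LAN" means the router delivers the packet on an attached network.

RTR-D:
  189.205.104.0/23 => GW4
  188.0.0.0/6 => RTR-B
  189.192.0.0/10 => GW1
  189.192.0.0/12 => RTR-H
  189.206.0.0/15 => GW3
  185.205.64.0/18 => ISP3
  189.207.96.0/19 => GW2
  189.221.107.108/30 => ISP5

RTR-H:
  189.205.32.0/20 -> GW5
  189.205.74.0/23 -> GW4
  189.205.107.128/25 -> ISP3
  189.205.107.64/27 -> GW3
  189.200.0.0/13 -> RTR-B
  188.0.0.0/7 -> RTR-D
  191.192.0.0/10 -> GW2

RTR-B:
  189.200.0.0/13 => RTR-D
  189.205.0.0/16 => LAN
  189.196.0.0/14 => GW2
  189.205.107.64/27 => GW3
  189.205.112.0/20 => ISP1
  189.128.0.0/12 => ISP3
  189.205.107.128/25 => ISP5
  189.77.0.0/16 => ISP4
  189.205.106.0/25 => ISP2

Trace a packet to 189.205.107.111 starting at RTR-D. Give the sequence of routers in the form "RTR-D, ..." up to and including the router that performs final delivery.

At RTR-D: longest match for 189.205.107.111 is 189.192.0.0/12 -> RTR-H
At RTR-H: longest match for 189.205.107.111 is 189.200.0.0/13 -> RTR-B
At RTR-B: longest match for 189.205.107.111 is 189.205.0.0/16 -> LAN

RTR-D, RTR-H, RTR-B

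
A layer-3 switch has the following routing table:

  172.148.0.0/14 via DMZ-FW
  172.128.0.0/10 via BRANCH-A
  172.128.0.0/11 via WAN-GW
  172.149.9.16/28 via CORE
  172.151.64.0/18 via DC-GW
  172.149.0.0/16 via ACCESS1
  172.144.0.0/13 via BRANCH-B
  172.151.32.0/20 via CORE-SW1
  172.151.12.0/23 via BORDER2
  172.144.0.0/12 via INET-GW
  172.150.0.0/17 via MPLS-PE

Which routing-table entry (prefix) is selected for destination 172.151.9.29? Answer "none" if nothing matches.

Entries matching 172.151.9.29:
  172.128.0.0/10 (172.128.0.0 - 172.191.255.255)
  172.128.0.0/11 (172.128.0.0 - 172.159.255.255)
  172.144.0.0/12 (172.144.0.0 - 172.159.255.255)
  172.144.0.0/13 (172.144.0.0 - 172.151.255.255)
  172.148.0.0/14 (172.148.0.0 - 172.151.255.255)
Most specific is 172.148.0.0/14.

172.148.0.0/14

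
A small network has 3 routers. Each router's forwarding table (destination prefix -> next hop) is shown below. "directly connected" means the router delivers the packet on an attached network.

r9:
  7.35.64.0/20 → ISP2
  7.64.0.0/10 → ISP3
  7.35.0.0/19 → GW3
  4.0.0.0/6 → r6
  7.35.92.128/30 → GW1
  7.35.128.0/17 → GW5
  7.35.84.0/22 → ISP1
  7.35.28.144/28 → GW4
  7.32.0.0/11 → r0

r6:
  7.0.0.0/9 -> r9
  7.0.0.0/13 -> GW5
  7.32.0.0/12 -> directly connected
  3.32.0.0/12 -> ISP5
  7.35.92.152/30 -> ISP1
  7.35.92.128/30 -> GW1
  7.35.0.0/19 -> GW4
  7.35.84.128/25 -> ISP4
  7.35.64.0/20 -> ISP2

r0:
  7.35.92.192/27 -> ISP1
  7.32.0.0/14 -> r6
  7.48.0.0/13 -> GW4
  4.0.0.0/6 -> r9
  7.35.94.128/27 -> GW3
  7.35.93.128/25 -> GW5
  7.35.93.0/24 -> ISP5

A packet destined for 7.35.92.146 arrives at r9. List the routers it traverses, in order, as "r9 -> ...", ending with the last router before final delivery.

At r9: longest match for 7.35.92.146 is 7.32.0.0/11 -> r0
At r0: longest match for 7.35.92.146 is 7.32.0.0/14 -> r6
At r6: longest match for 7.35.92.146 is 7.32.0.0/12 -> directly connected

r9 -> r0 -> r6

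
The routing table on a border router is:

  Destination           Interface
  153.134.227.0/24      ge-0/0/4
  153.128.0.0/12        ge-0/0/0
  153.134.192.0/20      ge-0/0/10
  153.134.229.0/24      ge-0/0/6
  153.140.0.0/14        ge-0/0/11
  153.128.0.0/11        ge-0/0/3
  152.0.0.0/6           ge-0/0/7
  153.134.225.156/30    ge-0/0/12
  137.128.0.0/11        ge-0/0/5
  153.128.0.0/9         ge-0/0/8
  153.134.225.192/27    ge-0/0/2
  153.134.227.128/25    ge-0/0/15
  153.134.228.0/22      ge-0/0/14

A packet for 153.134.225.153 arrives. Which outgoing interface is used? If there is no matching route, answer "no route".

Routes whose prefix contains 153.134.225.153:
  152.0.0.0/6 (152.0.0.0 - 155.255.255.255) -> ge-0/0/7
  153.128.0.0/9 (153.128.0.0 - 153.255.255.255) -> ge-0/0/8
  153.128.0.0/11 (153.128.0.0 - 153.159.255.255) -> ge-0/0/3
  153.128.0.0/12 (153.128.0.0 - 153.143.255.255) -> ge-0/0/0
More-specific entries that do NOT match:
  153.134.225.156/30 (153.134.225.156 - 153.134.225.159) does not contain 153.134.225.153
  153.134.225.192/27 (153.134.225.192 - 153.134.225.223) does not contain 153.134.225.153
  153.134.227.128/25 (153.134.227.128 - 153.134.227.255) does not contain 153.134.225.153
  153.134.227.0/24 (153.134.227.0 - 153.134.227.255) does not contain 153.134.225.153
  153.134.229.0/24 (153.134.229.0 - 153.134.229.255) does not contain 153.134.225.153
  153.134.228.0/22 (153.134.228.0 - 153.134.231.255) does not contain 153.134.225.153
  153.134.192.0/20 (153.134.192.0 - 153.134.207.255) does not contain 153.134.225.153
  153.140.0.0/14 (153.140.0.0 - 153.143.255.255) does not contain 153.134.225.153
Longest matching prefix is /12 -> interface ge-0/0/0.

ge-0/0/0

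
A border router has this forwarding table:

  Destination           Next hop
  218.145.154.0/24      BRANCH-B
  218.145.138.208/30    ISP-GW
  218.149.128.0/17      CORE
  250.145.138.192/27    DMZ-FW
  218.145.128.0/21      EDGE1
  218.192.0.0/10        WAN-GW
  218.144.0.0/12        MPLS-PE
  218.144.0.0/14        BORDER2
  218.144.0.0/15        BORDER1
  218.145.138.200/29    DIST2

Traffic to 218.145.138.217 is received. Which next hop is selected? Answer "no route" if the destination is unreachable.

BORDER1

Routes whose prefix contains 218.145.138.217:
  218.144.0.0/12 (218.144.0.0 - 218.159.255.255) -> MPLS-PE
  218.144.0.0/14 (218.144.0.0 - 218.147.255.255) -> BORDER2
  218.144.0.0/15 (218.144.0.0 - 218.145.255.255) -> BORDER1
More-specific entries that do NOT match:
  218.145.138.208/30 (218.145.138.208 - 218.145.138.211) does not contain 218.145.138.217
  218.145.138.200/29 (218.145.138.200 - 218.145.138.207) does not contain 218.145.138.217
  250.145.138.192/27 (250.145.138.192 - 250.145.138.223) does not contain 218.145.138.217
  218.145.154.0/24 (218.145.154.0 - 218.145.154.255) does not contain 218.145.138.217
  218.145.128.0/21 (218.145.128.0 - 218.145.135.255) does not contain 218.145.138.217
  218.149.128.0/17 (218.149.128.0 - 218.149.255.255) does not contain 218.145.138.217
Longest matching prefix is /15 -> next hop BORDER1.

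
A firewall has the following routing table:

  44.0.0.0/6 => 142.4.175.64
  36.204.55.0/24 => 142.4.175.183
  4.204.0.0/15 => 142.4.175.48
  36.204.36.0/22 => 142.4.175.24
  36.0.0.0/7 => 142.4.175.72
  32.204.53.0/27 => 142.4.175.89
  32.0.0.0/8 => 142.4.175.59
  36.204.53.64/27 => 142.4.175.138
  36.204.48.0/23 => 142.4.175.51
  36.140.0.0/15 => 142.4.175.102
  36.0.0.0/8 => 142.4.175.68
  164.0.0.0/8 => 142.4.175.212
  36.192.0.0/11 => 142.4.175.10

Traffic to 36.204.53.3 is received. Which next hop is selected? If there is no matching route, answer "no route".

142.4.175.10

Routes whose prefix contains 36.204.53.3:
  36.0.0.0/7 (36.0.0.0 - 37.255.255.255) -> 142.4.175.72
  36.0.0.0/8 (36.0.0.0 - 36.255.255.255) -> 142.4.175.68
  36.192.0.0/11 (36.192.0.0 - 36.223.255.255) -> 142.4.175.10
More-specific entries that do NOT match:
  32.204.53.0/27 (32.204.53.0 - 32.204.53.31) does not contain 36.204.53.3
  36.204.53.64/27 (36.204.53.64 - 36.204.53.95) does not contain 36.204.53.3
  36.204.55.0/24 (36.204.55.0 - 36.204.55.255) does not contain 36.204.53.3
  36.204.48.0/23 (36.204.48.0 - 36.204.49.255) does not contain 36.204.53.3
  36.204.36.0/22 (36.204.36.0 - 36.204.39.255) does not contain 36.204.53.3
  4.204.0.0/15 (4.204.0.0 - 4.205.255.255) does not contain 36.204.53.3
  36.140.0.0/15 (36.140.0.0 - 36.141.255.255) does not contain 36.204.53.3
Longest matching prefix is /11 -> next hop 142.4.175.10.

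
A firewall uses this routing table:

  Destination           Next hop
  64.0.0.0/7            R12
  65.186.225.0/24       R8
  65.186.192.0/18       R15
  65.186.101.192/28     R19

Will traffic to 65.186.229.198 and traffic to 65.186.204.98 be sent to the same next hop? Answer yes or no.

65.186.229.198: longest match 65.186.192.0/18 -> R15
65.186.204.98: longest match 65.186.192.0/18 -> R15

yes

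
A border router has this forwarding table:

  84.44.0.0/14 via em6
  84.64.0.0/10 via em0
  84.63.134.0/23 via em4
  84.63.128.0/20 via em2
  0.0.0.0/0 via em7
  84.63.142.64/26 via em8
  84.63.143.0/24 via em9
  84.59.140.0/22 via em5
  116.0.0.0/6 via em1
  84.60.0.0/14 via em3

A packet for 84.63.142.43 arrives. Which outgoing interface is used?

em2

Routes whose prefix contains 84.63.142.43:
  0.0.0.0/0 (default, matches everything) -> em7
  84.60.0.0/14 (84.60.0.0 - 84.63.255.255) -> em3
  84.63.128.0/20 (84.63.128.0 - 84.63.143.255) -> em2
More-specific entries that do NOT match:
  84.63.142.64/26 (84.63.142.64 - 84.63.142.127) does not contain 84.63.142.43
  84.63.143.0/24 (84.63.143.0 - 84.63.143.255) does not contain 84.63.142.43
  84.63.134.0/23 (84.63.134.0 - 84.63.135.255) does not contain 84.63.142.43
  84.59.140.0/22 (84.59.140.0 - 84.59.143.255) does not contain 84.63.142.43
Longest matching prefix is /20 -> interface em2.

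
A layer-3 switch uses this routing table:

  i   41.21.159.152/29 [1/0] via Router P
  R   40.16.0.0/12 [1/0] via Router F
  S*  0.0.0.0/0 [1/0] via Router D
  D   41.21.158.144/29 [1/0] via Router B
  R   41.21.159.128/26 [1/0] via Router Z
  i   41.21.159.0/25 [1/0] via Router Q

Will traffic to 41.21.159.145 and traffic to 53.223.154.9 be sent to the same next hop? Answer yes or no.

no

41.21.159.145: longest match 41.21.159.128/26 -> Router Z
53.223.154.9: longest match 0.0.0.0/0 -> Router D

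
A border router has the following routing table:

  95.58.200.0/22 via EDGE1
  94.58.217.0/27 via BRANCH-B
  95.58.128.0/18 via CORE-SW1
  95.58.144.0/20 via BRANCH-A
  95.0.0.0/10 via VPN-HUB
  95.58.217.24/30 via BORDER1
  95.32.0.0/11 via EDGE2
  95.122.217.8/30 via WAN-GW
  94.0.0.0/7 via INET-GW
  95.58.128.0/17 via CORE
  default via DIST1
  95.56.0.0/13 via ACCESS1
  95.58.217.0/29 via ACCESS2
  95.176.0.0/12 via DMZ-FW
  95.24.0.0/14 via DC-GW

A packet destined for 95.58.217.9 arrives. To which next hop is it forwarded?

Routes whose prefix contains 95.58.217.9:
  0.0.0.0/0 (default, matches everything) -> DIST1
  94.0.0.0/7 (94.0.0.0 - 95.255.255.255) -> INET-GW
  95.0.0.0/10 (95.0.0.0 - 95.63.255.255) -> VPN-HUB
  95.32.0.0/11 (95.32.0.0 - 95.63.255.255) -> EDGE2
  95.56.0.0/13 (95.56.0.0 - 95.63.255.255) -> ACCESS1
  95.58.128.0/17 (95.58.128.0 - 95.58.255.255) -> CORE
More-specific entries that do NOT match:
  95.58.217.24/30 (95.58.217.24 - 95.58.217.27) does not contain 95.58.217.9
  95.122.217.8/30 (95.122.217.8 - 95.122.217.11) does not contain 95.58.217.9
  95.58.217.0/29 (95.58.217.0 - 95.58.217.7) does not contain 95.58.217.9
  94.58.217.0/27 (94.58.217.0 - 94.58.217.31) does not contain 95.58.217.9
  95.58.200.0/22 (95.58.200.0 - 95.58.203.255) does not contain 95.58.217.9
  95.58.144.0/20 (95.58.144.0 - 95.58.159.255) does not contain 95.58.217.9
  95.58.128.0/18 (95.58.128.0 - 95.58.191.255) does not contain 95.58.217.9
Longest matching prefix is /17 -> next hop CORE.

CORE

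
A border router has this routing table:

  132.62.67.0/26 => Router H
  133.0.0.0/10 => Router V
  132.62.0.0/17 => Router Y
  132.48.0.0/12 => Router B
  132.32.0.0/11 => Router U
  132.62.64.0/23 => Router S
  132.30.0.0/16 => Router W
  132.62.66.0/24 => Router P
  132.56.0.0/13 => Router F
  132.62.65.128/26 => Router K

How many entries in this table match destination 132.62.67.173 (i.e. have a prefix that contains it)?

Prefixes containing 132.62.67.173:
  132.32.0.0/11 (132.32.0.0 - 132.63.255.255)
  132.48.0.0/12 (132.48.0.0 - 132.63.255.255)
  132.56.0.0/13 (132.56.0.0 - 132.63.255.255)
  132.62.0.0/17 (132.62.0.0 - 132.62.127.255)
Total matching entries: 4.

4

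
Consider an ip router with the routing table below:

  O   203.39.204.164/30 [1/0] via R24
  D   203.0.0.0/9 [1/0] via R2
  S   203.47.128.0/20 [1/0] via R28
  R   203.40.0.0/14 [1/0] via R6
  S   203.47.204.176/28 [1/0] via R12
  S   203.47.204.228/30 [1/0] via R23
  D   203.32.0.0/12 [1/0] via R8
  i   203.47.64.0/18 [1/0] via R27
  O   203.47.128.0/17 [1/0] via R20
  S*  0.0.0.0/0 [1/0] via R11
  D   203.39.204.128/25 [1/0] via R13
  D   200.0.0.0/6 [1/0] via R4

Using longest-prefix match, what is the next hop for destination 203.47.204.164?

R20

Routes whose prefix contains 203.47.204.164:
  0.0.0.0/0 (default, matches everything) -> R11
  200.0.0.0/6 (200.0.0.0 - 203.255.255.255) -> R4
  203.0.0.0/9 (203.0.0.0 - 203.127.255.255) -> R2
  203.32.0.0/12 (203.32.0.0 - 203.47.255.255) -> R8
  203.47.128.0/17 (203.47.128.0 - 203.47.255.255) -> R20
More-specific entries that do NOT match:
  203.39.204.164/30 (203.39.204.164 - 203.39.204.167) does not contain 203.47.204.164
  203.47.204.228/30 (203.47.204.228 - 203.47.204.231) does not contain 203.47.204.164
  203.47.204.176/28 (203.47.204.176 - 203.47.204.191) does not contain 203.47.204.164
  203.39.204.128/25 (203.39.204.128 - 203.39.204.255) does not contain 203.47.204.164
  203.47.128.0/20 (203.47.128.0 - 203.47.143.255) does not contain 203.47.204.164
  203.47.64.0/18 (203.47.64.0 - 203.47.127.255) does not contain 203.47.204.164
Longest matching prefix is /17 -> next hop R20.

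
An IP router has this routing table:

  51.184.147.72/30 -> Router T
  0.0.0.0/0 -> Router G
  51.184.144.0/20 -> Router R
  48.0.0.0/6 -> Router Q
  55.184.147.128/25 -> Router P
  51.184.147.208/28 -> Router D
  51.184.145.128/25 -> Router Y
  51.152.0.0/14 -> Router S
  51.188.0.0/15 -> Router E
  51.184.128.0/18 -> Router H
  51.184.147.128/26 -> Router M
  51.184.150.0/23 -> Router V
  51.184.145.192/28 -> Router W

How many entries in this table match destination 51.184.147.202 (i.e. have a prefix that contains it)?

4

Prefixes containing 51.184.147.202:
  0.0.0.0/0 (default, matches everything)
  48.0.0.0/6 (48.0.0.0 - 51.255.255.255)
  51.184.128.0/18 (51.184.128.0 - 51.184.191.255)
  51.184.144.0/20 (51.184.144.0 - 51.184.159.255)
Total matching entries: 4.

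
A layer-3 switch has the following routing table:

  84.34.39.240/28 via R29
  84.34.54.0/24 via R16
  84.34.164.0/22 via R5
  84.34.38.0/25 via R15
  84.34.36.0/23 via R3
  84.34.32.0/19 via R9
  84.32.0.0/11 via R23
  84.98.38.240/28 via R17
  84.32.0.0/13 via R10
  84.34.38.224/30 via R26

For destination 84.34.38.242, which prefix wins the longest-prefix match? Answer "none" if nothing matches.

84.34.32.0/19

Entries matching 84.34.38.242:
  84.32.0.0/11 (84.32.0.0 - 84.63.255.255)
  84.32.0.0/13 (84.32.0.0 - 84.39.255.255)
  84.34.32.0/19 (84.34.32.0 - 84.34.63.255)
Most specific is 84.34.32.0/19.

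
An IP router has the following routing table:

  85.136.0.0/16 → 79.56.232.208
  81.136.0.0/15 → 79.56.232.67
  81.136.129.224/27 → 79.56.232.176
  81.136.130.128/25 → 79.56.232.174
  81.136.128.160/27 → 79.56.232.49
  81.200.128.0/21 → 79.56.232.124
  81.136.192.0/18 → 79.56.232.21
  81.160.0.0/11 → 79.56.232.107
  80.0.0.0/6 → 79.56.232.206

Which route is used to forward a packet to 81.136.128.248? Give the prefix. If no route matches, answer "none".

Entries matching 81.136.128.248:
  80.0.0.0/6 (80.0.0.0 - 83.255.255.255)
  81.136.0.0/15 (81.136.0.0 - 81.137.255.255)
Most specific is 81.136.0.0/15.

81.136.0.0/15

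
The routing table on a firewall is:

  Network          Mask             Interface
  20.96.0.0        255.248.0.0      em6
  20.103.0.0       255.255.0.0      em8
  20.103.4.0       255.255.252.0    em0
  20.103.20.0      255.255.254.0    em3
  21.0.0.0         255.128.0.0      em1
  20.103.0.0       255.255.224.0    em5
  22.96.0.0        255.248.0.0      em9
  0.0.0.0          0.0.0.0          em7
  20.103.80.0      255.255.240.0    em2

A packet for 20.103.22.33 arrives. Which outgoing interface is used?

Routes whose prefix contains 20.103.22.33:
  0.0.0.0/0 (default, matches everything) -> em7
  20.96.0.0/13 (20.96.0.0 - 20.103.255.255) -> em6
  20.103.0.0/16 (20.103.0.0 - 20.103.255.255) -> em8
  20.103.0.0/19 (20.103.0.0 - 20.103.31.255) -> em5
More-specific entries that do NOT match:
  20.103.20.0/23 (20.103.20.0 - 20.103.21.255) does not contain 20.103.22.33
  20.103.4.0/22 (20.103.4.0 - 20.103.7.255) does not contain 20.103.22.33
  20.103.80.0/20 (20.103.80.0 - 20.103.95.255) does not contain 20.103.22.33
Longest matching prefix is /19 -> interface em5.

em5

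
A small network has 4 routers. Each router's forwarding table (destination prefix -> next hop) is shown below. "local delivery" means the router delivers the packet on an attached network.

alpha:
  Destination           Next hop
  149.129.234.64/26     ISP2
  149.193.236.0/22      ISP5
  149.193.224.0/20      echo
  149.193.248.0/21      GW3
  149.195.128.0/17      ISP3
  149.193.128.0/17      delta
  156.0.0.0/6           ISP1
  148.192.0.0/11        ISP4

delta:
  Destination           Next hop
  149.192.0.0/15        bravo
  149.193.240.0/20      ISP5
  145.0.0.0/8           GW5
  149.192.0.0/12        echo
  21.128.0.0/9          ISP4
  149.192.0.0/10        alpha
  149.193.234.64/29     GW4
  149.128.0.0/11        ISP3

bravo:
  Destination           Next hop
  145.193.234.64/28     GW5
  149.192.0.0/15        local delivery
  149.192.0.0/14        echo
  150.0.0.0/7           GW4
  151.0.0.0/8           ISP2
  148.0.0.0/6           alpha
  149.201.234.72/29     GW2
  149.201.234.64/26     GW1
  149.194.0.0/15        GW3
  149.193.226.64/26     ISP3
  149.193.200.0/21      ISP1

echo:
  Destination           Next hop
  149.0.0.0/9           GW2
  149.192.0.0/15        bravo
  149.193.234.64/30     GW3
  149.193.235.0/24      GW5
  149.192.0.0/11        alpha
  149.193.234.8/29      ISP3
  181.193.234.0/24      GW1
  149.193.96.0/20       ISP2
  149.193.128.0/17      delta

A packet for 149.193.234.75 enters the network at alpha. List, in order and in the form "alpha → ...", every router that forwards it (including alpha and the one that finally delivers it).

At alpha: longest match for 149.193.234.75 is 149.193.224.0/20 -> echo
At echo: longest match for 149.193.234.75 is 149.193.128.0/17 -> delta
At delta: longest match for 149.193.234.75 is 149.192.0.0/15 -> bravo
At bravo: longest match for 149.193.234.75 is 149.192.0.0/15 -> local delivery

alpha → echo → delta → bravo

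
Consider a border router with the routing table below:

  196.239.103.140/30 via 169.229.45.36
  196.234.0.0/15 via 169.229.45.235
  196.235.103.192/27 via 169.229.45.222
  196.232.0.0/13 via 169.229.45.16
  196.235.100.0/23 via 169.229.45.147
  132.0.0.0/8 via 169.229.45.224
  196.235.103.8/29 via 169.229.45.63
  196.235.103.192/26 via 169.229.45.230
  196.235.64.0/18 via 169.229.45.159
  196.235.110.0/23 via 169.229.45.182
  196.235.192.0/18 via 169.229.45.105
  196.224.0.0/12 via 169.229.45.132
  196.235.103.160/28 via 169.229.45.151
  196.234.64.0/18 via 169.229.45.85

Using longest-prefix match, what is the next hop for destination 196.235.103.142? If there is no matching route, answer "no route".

Routes whose prefix contains 196.235.103.142:
  196.224.0.0/12 (196.224.0.0 - 196.239.255.255) -> 169.229.45.132
  196.232.0.0/13 (196.232.0.0 - 196.239.255.255) -> 169.229.45.16
  196.234.0.0/15 (196.234.0.0 - 196.235.255.255) -> 169.229.45.235
  196.235.64.0/18 (196.235.64.0 - 196.235.127.255) -> 169.229.45.159
More-specific entries that do NOT match:
  196.239.103.140/30 (196.239.103.140 - 196.239.103.143) does not contain 196.235.103.142
  196.235.103.8/29 (196.235.103.8 - 196.235.103.15) does not contain 196.235.103.142
  196.235.103.160/28 (196.235.103.160 - 196.235.103.175) does not contain 196.235.103.142
  196.235.103.192/27 (196.235.103.192 - 196.235.103.223) does not contain 196.235.103.142
  196.235.103.192/26 (196.235.103.192 - 196.235.103.255) does not contain 196.235.103.142
  196.235.100.0/23 (196.235.100.0 - 196.235.101.255) does not contain 196.235.103.142
  196.235.110.0/23 (196.235.110.0 - 196.235.111.255) does not contain 196.235.103.142
Longest matching prefix is /18 -> next hop 169.229.45.159.

169.229.45.159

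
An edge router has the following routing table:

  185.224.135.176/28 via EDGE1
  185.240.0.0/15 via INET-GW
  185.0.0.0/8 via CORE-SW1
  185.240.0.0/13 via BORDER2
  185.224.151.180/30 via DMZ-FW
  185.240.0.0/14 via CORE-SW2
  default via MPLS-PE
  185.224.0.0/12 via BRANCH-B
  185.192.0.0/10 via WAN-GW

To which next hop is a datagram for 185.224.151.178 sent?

BRANCH-B

Routes whose prefix contains 185.224.151.178:
  0.0.0.0/0 (default, matches everything) -> MPLS-PE
  185.0.0.0/8 (185.0.0.0 - 185.255.255.255) -> CORE-SW1
  185.192.0.0/10 (185.192.0.0 - 185.255.255.255) -> WAN-GW
  185.224.0.0/12 (185.224.0.0 - 185.239.255.255) -> BRANCH-B
More-specific entries that do NOT match:
  185.224.151.180/30 (185.224.151.180 - 185.224.151.183) does not contain 185.224.151.178
  185.224.135.176/28 (185.224.135.176 - 185.224.135.191) does not contain 185.224.151.178
  185.240.0.0/15 (185.240.0.0 - 185.241.255.255) does not contain 185.224.151.178
  185.240.0.0/14 (185.240.0.0 - 185.243.255.255) does not contain 185.224.151.178
  185.240.0.0/13 (185.240.0.0 - 185.247.255.255) does not contain 185.224.151.178
Longest matching prefix is /12 -> next hop BRANCH-B.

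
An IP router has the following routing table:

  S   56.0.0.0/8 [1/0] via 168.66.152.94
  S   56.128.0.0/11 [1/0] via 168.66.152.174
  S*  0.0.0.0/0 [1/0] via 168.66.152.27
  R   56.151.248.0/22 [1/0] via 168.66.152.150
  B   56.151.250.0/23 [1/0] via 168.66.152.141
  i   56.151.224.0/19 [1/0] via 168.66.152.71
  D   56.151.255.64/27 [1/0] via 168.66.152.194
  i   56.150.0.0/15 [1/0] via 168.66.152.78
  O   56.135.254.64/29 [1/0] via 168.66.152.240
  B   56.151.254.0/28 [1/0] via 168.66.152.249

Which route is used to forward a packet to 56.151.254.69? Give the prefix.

56.151.224.0/19

Entries matching 56.151.254.69:
  0.0.0.0/0 (default, matches everything)
  56.0.0.0/8 (56.0.0.0 - 56.255.255.255)
  56.128.0.0/11 (56.128.0.0 - 56.159.255.255)
  56.150.0.0/15 (56.150.0.0 - 56.151.255.255)
  56.151.224.0/19 (56.151.224.0 - 56.151.255.255)
Most specific is 56.151.224.0/19.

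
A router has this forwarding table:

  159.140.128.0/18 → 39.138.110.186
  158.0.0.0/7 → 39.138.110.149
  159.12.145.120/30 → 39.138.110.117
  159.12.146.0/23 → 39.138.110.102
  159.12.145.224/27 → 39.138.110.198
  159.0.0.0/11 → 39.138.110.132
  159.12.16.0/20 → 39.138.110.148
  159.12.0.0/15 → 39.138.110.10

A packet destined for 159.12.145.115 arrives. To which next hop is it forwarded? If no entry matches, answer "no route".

Routes whose prefix contains 159.12.145.115:
  158.0.0.0/7 (158.0.0.0 - 159.255.255.255) -> 39.138.110.149
  159.0.0.0/11 (159.0.0.0 - 159.31.255.255) -> 39.138.110.132
  159.12.0.0/15 (159.12.0.0 - 159.13.255.255) -> 39.138.110.10
More-specific entries that do NOT match:
  159.12.145.120/30 (159.12.145.120 - 159.12.145.123) does not contain 159.12.145.115
  159.12.145.224/27 (159.12.145.224 - 159.12.145.255) does not contain 159.12.145.115
  159.12.146.0/23 (159.12.146.0 - 159.12.147.255) does not contain 159.12.145.115
  159.12.16.0/20 (159.12.16.0 - 159.12.31.255) does not contain 159.12.145.115
  159.140.128.0/18 (159.140.128.0 - 159.140.191.255) does not contain 159.12.145.115
Longest matching prefix is /15 -> next hop 39.138.110.10.

39.138.110.10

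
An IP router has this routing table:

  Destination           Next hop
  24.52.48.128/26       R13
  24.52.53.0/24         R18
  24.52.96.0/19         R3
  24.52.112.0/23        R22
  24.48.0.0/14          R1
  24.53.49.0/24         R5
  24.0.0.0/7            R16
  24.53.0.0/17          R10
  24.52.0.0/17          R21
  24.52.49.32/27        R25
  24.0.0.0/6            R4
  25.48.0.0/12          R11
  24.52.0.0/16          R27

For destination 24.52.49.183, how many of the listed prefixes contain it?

Prefixes containing 24.52.49.183:
  24.0.0.0/6 (24.0.0.0 - 27.255.255.255)
  24.0.0.0/7 (24.0.0.0 - 25.255.255.255)
  24.52.0.0/16 (24.52.0.0 - 24.52.255.255)
  24.52.0.0/17 (24.52.0.0 - 24.52.127.255)
Total matching entries: 4.

4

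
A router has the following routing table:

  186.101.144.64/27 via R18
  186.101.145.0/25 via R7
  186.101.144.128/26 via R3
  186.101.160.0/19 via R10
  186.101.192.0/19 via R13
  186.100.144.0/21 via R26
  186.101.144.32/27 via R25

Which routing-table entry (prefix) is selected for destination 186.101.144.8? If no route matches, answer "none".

none

186.101.144.8 is outside every listed prefix and there is no default route.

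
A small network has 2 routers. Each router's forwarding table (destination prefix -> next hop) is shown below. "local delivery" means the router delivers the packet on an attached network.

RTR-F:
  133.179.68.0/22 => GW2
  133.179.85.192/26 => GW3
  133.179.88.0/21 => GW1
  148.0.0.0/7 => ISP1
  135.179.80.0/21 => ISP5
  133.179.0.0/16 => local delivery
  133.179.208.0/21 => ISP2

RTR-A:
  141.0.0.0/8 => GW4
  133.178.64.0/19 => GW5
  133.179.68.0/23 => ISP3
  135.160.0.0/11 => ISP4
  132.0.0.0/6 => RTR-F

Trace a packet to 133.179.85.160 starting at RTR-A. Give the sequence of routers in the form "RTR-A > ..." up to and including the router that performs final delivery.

At RTR-A: longest match for 133.179.85.160 is 132.0.0.0/6 -> RTR-F
At RTR-F: longest match for 133.179.85.160 is 133.179.0.0/16 -> local delivery

RTR-A > RTR-F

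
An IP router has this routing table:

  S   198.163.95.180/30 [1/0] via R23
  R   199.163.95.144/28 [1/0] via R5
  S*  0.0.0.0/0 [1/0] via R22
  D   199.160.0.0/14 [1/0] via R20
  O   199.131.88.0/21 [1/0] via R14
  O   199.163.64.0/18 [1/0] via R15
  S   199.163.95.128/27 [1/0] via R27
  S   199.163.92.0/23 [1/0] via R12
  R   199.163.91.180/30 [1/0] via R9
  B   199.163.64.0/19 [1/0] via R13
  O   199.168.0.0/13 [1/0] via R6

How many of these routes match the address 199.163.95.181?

Prefixes containing 199.163.95.181:
  0.0.0.0/0 (default, matches everything)
  199.160.0.0/14 (199.160.0.0 - 199.163.255.255)
  199.163.64.0/18 (199.163.64.0 - 199.163.127.255)
  199.163.64.0/19 (199.163.64.0 - 199.163.95.255)
Total matching entries: 4.

4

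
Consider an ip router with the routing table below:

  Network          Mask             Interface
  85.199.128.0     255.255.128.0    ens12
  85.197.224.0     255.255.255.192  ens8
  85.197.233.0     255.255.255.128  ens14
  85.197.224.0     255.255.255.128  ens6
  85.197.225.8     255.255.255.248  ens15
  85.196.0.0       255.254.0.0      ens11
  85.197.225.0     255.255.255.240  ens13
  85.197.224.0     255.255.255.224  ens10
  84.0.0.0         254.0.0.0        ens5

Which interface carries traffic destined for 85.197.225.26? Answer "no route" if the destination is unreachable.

Routes whose prefix contains 85.197.225.26:
  84.0.0.0/7 (84.0.0.0 - 85.255.255.255) -> ens5
  85.196.0.0/15 (85.196.0.0 - 85.197.255.255) -> ens11
More-specific entries that do NOT match:
  85.197.225.8/29 (85.197.225.8 - 85.197.225.15) does not contain 85.197.225.26
  85.197.225.0/28 (85.197.225.0 - 85.197.225.15) does not contain 85.197.225.26
  85.197.224.0/27 (85.197.224.0 - 85.197.224.31) does not contain 85.197.225.26
  85.197.224.0/26 (85.197.224.0 - 85.197.224.63) does not contain 85.197.225.26
  85.197.233.0/25 (85.197.233.0 - 85.197.233.127) does not contain 85.197.225.26
  85.197.224.0/25 (85.197.224.0 - 85.197.224.127) does not contain 85.197.225.26
  85.199.128.0/17 (85.199.128.0 - 85.199.255.255) does not contain 85.197.225.26
Longest matching prefix is /15 -> interface ens11.

ens11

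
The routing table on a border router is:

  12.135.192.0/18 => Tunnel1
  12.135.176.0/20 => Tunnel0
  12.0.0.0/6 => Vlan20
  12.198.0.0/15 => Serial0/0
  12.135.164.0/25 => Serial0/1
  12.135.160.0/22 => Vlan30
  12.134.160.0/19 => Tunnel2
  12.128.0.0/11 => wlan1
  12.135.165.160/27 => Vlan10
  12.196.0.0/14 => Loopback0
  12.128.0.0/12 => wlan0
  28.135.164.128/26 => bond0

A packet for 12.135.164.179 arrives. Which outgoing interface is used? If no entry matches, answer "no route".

Routes whose prefix contains 12.135.164.179:
  12.0.0.0/6 (12.0.0.0 - 15.255.255.255) -> Vlan20
  12.128.0.0/11 (12.128.0.0 - 12.159.255.255) -> wlan1
  12.128.0.0/12 (12.128.0.0 - 12.143.255.255) -> wlan0
More-specific entries that do NOT match:
  12.135.165.160/27 (12.135.165.160 - 12.135.165.191) does not contain 12.135.164.179
  28.135.164.128/26 (28.135.164.128 - 28.135.164.191) does not contain 12.135.164.179
  12.135.164.0/25 (12.135.164.0 - 12.135.164.127) does not contain 12.135.164.179
  12.135.160.0/22 (12.135.160.0 - 12.135.163.255) does not contain 12.135.164.179
  12.135.176.0/20 (12.135.176.0 - 12.135.191.255) does not contain 12.135.164.179
  12.134.160.0/19 (12.134.160.0 - 12.134.191.255) does not contain 12.135.164.179
  12.135.192.0/18 (12.135.192.0 - 12.135.255.255) does not contain 12.135.164.179
  12.198.0.0/15 (12.198.0.0 - 12.199.255.255) does not contain 12.135.164.179
  12.196.0.0/14 (12.196.0.0 - 12.199.255.255) does not contain 12.135.164.179
Longest matching prefix is /12 -> interface wlan0.

wlan0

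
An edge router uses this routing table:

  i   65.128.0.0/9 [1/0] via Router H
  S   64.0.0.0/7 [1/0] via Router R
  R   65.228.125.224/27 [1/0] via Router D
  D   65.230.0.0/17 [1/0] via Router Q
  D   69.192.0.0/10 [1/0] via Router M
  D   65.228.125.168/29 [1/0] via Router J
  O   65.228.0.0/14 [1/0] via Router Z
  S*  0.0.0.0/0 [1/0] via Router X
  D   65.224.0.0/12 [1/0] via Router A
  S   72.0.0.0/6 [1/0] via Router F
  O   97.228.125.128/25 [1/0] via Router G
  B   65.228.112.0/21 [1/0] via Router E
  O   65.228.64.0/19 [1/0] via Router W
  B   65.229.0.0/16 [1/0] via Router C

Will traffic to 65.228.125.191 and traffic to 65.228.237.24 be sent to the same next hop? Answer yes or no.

yes

65.228.125.191: longest match 65.228.0.0/14 -> Router Z
65.228.237.24: longest match 65.228.0.0/14 -> Router Z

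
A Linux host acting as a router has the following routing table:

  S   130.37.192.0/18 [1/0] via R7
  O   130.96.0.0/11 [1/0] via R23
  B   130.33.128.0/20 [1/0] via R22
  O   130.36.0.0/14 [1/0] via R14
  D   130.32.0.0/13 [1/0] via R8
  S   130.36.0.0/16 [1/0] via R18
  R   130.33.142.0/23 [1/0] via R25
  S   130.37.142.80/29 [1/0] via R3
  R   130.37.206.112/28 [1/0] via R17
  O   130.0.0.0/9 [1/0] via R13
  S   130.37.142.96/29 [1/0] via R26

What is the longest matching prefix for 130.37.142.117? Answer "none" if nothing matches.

130.36.0.0/14

Entries matching 130.37.142.117:
  130.0.0.0/9 (130.0.0.0 - 130.127.255.255)
  130.32.0.0/13 (130.32.0.0 - 130.39.255.255)
  130.36.0.0/14 (130.36.0.0 - 130.39.255.255)
Most specific is 130.36.0.0/14.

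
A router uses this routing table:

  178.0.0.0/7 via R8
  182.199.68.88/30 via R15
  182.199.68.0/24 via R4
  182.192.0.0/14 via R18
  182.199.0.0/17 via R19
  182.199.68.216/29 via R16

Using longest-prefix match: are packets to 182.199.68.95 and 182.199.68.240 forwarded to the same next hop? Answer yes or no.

yes

182.199.68.95: longest match 182.199.68.0/24 -> R4
182.199.68.240: longest match 182.199.68.0/24 -> R4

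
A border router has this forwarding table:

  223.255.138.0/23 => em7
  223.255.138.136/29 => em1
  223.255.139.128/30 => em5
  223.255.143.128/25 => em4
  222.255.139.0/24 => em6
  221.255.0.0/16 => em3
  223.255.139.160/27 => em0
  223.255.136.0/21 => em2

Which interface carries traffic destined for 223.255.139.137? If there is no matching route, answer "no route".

Routes whose prefix contains 223.255.139.137:
  223.255.136.0/21 (223.255.136.0 - 223.255.143.255) -> em2
  223.255.138.0/23 (223.255.138.0 - 223.255.139.255) -> em7
More-specific entries that do NOT match:
  223.255.139.128/30 (223.255.139.128 - 223.255.139.131) does not contain 223.255.139.137
  223.255.138.136/29 (223.255.138.136 - 223.255.138.143) does not contain 223.255.139.137
  223.255.139.160/27 (223.255.139.160 - 223.255.139.191) does not contain 223.255.139.137
  223.255.143.128/25 (223.255.143.128 - 223.255.143.255) does not contain 223.255.139.137
  222.255.139.0/24 (222.255.139.0 - 222.255.139.255) does not contain 223.255.139.137
Longest matching prefix is /23 -> interface em7.

em7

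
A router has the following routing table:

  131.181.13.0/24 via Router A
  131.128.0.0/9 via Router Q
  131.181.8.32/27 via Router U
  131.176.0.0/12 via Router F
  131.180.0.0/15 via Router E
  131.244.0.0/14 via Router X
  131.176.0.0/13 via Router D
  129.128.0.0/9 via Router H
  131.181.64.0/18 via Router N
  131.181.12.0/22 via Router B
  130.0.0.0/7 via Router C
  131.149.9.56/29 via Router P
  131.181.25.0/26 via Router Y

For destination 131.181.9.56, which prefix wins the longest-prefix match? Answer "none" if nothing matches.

131.180.0.0/15

Entries matching 131.181.9.56:
  130.0.0.0/7 (130.0.0.0 - 131.255.255.255)
  131.128.0.0/9 (131.128.0.0 - 131.255.255.255)
  131.176.0.0/12 (131.176.0.0 - 131.191.255.255)
  131.176.0.0/13 (131.176.0.0 - 131.183.255.255)
  131.180.0.0/15 (131.180.0.0 - 131.181.255.255)
Most specific is 131.180.0.0/15.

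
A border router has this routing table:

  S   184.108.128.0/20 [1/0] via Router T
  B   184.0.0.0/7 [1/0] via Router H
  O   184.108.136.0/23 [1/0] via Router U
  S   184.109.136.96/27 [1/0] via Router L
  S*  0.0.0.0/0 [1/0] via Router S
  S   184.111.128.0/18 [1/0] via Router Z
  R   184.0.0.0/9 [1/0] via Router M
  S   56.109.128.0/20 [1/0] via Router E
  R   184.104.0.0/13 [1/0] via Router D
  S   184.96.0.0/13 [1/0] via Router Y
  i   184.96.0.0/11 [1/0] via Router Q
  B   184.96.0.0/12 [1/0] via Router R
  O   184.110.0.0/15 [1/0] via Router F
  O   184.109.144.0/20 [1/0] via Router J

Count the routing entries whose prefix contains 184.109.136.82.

6

Prefixes containing 184.109.136.82:
  0.0.0.0/0 (default, matches everything)
  184.0.0.0/7 (184.0.0.0 - 185.255.255.255)
  184.0.0.0/9 (184.0.0.0 - 184.127.255.255)
  184.96.0.0/11 (184.96.0.0 - 184.127.255.255)
  184.96.0.0/12 (184.96.0.0 - 184.111.255.255)
  184.104.0.0/13 (184.104.0.0 - 184.111.255.255)
Total matching entries: 6.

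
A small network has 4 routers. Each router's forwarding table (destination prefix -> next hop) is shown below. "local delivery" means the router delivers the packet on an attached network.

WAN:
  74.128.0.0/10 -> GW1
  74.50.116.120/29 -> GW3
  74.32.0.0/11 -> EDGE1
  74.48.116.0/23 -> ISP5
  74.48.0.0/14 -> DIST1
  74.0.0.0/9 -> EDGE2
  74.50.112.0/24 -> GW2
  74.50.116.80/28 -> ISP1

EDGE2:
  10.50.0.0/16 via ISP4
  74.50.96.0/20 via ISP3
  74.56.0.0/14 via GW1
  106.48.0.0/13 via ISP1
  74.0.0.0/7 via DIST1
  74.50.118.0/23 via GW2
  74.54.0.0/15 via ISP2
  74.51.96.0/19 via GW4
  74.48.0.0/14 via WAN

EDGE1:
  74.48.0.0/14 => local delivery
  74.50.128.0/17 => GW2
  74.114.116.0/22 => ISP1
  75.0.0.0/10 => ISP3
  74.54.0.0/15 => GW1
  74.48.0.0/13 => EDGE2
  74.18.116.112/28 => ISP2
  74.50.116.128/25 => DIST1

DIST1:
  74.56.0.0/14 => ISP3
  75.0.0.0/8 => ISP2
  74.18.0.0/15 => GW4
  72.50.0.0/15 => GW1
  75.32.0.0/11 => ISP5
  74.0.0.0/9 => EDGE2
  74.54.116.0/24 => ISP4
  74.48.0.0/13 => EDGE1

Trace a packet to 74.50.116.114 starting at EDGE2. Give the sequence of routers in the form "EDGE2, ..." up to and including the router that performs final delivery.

EDGE2, WAN, DIST1, EDGE1

At EDGE2: longest match for 74.50.116.114 is 74.48.0.0/14 -> WAN
At WAN: longest match for 74.50.116.114 is 74.48.0.0/14 -> DIST1
At DIST1: longest match for 74.50.116.114 is 74.48.0.0/13 -> EDGE1
At EDGE1: longest match for 74.50.116.114 is 74.48.0.0/14 -> local delivery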